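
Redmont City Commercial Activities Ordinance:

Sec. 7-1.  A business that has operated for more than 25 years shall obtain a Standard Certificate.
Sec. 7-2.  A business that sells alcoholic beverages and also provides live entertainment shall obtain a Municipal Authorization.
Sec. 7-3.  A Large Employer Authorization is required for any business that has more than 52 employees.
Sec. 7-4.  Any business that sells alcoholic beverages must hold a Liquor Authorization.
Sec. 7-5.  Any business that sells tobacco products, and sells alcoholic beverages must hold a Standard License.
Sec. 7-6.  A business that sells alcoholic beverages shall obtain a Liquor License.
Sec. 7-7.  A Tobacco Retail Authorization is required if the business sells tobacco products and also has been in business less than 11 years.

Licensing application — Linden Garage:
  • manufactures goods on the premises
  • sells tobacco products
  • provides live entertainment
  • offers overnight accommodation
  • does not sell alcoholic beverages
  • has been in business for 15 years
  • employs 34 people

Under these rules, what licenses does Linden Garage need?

Sec. 7-1. years in business 15 ≤ 25 → Standard Certificate not required.
Sec. 7-2. does not sell alcoholic beverages; provides live entertainment → Municipal Authorization not required.
Sec. 7-3. employees 34 ≤ 52 → Large Employer Authorization not required.
Sec. 7-4. does not sell alcoholic beverages → Liquor Authorization not required.
Sec. 7-5. sells tobacco products; does not sell alcoholic beverages → Standard License not required.
Sec. 7-6. does not sell alcoholic beverages → Liquor License not required.
Sec. 7-7. sells tobacco products; years in business 15 ≥ 11 → Tobacco Retail Authorization not required.

None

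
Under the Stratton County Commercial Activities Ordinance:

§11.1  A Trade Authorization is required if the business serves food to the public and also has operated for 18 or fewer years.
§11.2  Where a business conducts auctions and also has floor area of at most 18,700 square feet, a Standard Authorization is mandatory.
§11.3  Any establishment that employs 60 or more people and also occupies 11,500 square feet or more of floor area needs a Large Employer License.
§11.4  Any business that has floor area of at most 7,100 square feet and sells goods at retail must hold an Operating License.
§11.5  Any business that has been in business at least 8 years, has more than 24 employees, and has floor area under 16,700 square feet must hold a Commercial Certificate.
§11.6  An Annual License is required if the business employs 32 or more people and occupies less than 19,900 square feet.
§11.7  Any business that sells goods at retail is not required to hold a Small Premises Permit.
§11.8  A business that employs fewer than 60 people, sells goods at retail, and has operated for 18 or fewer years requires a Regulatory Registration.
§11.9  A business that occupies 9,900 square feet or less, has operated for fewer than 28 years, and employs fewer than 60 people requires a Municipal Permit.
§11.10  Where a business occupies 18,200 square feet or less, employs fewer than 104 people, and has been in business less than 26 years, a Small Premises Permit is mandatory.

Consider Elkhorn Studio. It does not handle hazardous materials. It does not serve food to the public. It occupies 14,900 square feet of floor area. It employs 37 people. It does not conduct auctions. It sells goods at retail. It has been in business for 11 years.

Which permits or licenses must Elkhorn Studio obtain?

§11.1 does not serve food to the public; years in business 11 ≤ 18 → Trade Authorization not required.
§11.2 does not conduct auctions; floor area 14,900 square feet ≤ 18,700 square feet → Standard Authorization not required.
§11.3 employees 37 < 60; floor area 14,900 square feet ≥ 11,500 square feet → Large Employer License not required.
§11.4 floor area 14,900 square feet > 7,100 square feet; sells goods at retail → Operating License not required.
§11.5 years in business 11 ≥ 8; employees 37 > 24; floor area 14,900 square feet < 16,700 square feet → Commercial Certificate required.
§11.6 employees 37 ≥ 32; floor area 14,900 square feet < 19,900 square feet → Annual License required.
§11.7 sells goods at retail → exempt from Small Premises Permit.
§11.8 employees 37 < 60; sells goods at retail; years in business 11 ≤ 18 → Regulatory Registration required.
§11.9 floor area 14,900 square feet > 9,900 square feet; years in business 11 < 28; employees 37 < 60 → Municipal Permit not required.
§11.10 floor area 14,900 square feet ≤ 18,200 square feet; employees 37 < 104; years in business 11 < 26 → Small Premises Permit required.

Annual License, Commercial Certificate, Regulatory Registration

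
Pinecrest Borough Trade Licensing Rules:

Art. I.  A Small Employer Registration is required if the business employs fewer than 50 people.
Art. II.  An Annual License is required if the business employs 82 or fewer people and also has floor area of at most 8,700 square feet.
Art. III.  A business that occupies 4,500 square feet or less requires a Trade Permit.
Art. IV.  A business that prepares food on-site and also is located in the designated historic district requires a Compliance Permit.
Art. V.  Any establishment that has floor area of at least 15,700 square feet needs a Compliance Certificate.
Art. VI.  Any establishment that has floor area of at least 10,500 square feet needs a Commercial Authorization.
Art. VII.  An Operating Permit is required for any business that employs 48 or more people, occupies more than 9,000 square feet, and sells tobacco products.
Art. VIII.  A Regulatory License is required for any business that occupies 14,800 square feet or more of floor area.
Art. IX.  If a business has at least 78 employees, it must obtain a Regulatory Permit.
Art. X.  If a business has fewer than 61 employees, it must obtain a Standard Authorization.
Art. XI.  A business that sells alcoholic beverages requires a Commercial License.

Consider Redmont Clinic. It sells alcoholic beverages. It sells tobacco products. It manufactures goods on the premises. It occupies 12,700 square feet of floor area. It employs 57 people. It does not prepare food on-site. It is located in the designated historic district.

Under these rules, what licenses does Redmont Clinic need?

Commercial Authorization, Commercial License, Operating Permit, Standard Authorization

Art. I. employees 57 ≥ 50 → Small Employer Registration not required.
Art. II. employees 57 ≤ 82; floor area 12,700 square feet > 8,700 square feet → Annual License not required.
Art. III. floor area 12,700 square feet > 4,500 square feet → Trade Permit not required.
Art. IV. does not prepare food on-site; is located in the designated historic district → Compliance Permit not required.
Art. V. floor area 12,700 square feet < 15,700 square feet → Compliance Certificate not required.
Art. VI. floor area 12,700 square feet ≥ 10,500 square feet → Commercial Authorization required.
Art. VII. employees 57 ≥ 48; floor area 12,700 square feet > 9,000 square feet; sells tobacco products → Operating Permit required.
Art. VIII. floor area 12,700 square feet < 14,800 square feet → Regulatory License not required.
Art. IX. employees 57 < 78 → Regulatory Permit not required.
Art. X. employees 57 < 61 → Standard Authorization required.
Art. XI. sells alcoholic beverages → Commercial License required.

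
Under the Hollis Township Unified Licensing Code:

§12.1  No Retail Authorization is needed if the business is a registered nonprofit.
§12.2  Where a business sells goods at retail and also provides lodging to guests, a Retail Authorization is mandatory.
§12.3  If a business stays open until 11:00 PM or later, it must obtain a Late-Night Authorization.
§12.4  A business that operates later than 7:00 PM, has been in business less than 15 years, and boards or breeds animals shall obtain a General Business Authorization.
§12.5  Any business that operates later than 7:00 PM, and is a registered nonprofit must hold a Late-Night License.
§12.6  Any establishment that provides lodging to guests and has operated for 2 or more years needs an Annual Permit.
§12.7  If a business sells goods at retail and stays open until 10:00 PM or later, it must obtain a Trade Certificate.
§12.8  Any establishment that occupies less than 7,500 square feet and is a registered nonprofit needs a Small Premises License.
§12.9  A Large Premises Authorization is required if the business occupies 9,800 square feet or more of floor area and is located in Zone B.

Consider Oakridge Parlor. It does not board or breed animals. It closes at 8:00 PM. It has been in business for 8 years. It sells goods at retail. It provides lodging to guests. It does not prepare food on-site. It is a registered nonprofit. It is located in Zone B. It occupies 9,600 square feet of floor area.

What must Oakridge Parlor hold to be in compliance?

§12.1 is a registered nonprofit → exempt from Retail Authorization.
§12.2 sells goods at retail; provides lodging to guests → Retail Authorization required.
§12.3 closes 8:00 PM, at/before 11:00 PM → Late-Night Authorization not required.
§12.4 closes 8:00 PM, after 7:00 PM; years in business 8 < 15; does not board or breed animals → General Business Authorization not required.
§12.5 closes 8:00 PM, after 7:00 PM; is a registered nonprofit → Late-Night License required.
§12.6 provides lodging to guests; years in business 8 ≥ 2 → Annual Permit required.
§12.7 sells goods at retail; closes 8:00 PM, at/before 10:00 PM → Trade Certificate not required.
§12.8 floor area 9,600 square feet ≥ 7,500 square feet; is a registered nonprofit → Small Premises License not required.
§12.9 floor area 9,600 square feet < 9,800 square feet; is located in Zone B → Large Premises Authorization not required.

Annual Permit, Late-Night License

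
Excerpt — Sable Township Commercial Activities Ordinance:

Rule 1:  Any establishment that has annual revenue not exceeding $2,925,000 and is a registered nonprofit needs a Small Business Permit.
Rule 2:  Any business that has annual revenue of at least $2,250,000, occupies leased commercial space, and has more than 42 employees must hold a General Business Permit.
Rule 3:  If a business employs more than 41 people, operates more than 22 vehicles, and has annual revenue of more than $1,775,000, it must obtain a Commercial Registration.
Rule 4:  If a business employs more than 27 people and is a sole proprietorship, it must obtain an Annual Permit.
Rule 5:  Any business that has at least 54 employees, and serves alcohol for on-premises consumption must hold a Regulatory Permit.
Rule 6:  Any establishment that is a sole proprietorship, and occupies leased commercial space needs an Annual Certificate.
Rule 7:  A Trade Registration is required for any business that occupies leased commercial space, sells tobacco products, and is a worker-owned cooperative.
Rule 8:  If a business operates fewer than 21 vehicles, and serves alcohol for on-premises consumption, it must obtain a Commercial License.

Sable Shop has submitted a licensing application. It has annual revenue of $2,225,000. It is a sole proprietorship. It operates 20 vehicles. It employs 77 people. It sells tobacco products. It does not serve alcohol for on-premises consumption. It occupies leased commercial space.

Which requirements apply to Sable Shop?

Rule 1: revenue $2,225,000 ≤ $2,925,000; is a sole proprietorship (not: is a registered nonprofit) → Small Business Permit not required.
Rule 2: revenue $2,225,000 < $2,250,000; occupies leased commercial space; employees 77 > 42 → General Business Permit not required.
Rule 3: employees 77 > 41; vehicles 20 ≤ 22; revenue $2,225,000 > $1,775,000 → Commercial Registration not required.
Rule 4: employees 77 > 27; is a sole proprietorship → Annual Permit required.
Rule 5: employees 77 ≥ 54; does not serve alcohol for on-premises consumption → Regulatory Permit not required.
Rule 6: is a sole proprietorship; occupies leased commercial space → Annual Certificate required.
Rule 7: occupies leased commercial space; sells tobacco products; is a sole proprietorship (not: is a worker-owned cooperative) → Trade Registration not required.
Rule 8: vehicles 20 < 21; does not serve alcohol for on-premises consumption → Commercial License not required.

Annual Certificate, Annual Permit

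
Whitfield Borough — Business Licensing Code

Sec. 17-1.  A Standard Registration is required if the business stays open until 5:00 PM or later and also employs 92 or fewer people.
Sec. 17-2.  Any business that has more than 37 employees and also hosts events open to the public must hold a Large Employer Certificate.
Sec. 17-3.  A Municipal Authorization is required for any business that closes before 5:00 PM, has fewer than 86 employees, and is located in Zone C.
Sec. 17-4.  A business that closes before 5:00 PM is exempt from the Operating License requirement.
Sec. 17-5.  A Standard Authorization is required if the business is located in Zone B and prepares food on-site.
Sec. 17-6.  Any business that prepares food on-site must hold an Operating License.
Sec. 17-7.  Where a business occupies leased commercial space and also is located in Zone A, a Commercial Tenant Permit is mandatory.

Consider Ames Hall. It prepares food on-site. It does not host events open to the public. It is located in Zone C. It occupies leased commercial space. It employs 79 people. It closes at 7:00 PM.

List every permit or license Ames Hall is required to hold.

Operating License, Standard Registration

Sec. 17-1. closes 7:00 PM, after 5:00 PM; employees 79 ≤ 92 → Standard Registration required.
Sec. 17-2. employees 79 > 37; does not host events open to the public → Large Employer Certificate not required.
Sec. 17-3. closes 7:00 PM, after 5:00 PM; employees 79 < 86; is located in Zone C → Municipal Authorization not required.
Sec. 17-4. closes 7:00 PM, after 5:00 PM → Operating License exemption does not apply.
Sec. 17-5. is located in Zone C (not: is located in Zone B); prepares food on-site → Standard Authorization not required.
Sec. 17-6. prepares food on-site → Operating License required.
Sec. 17-7. occupies leased commercial space; is located in Zone C (not: is located in Zone A) → Commercial Tenant Permit not required.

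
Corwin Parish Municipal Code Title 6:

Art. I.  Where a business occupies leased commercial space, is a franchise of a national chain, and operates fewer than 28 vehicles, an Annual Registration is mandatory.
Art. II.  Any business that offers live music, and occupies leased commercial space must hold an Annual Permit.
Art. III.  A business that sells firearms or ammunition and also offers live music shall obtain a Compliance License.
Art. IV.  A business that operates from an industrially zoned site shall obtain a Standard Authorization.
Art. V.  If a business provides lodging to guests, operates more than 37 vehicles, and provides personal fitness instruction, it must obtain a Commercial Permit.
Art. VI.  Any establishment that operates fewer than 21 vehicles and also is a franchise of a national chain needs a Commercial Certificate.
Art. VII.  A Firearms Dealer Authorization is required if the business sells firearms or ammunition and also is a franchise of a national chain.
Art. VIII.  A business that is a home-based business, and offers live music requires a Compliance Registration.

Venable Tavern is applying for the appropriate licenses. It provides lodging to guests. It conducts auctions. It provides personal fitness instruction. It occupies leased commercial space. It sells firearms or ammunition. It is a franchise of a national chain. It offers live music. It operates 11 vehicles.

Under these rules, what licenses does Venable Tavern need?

Annual Permit, Annual Registration, Commercial Certificate, Compliance License, Firearms Dealer Authorization

Art. I. occupies leased commercial space; is a franchise of a national chain; vehicles 11 < 28 → Annual Registration required.
Art. II. offers live music; occupies leased commercial space → Annual Permit required.
Art. III. sells firearms or ammunition; offers live music → Compliance License required.
Art. IV. occupies leased commercial space (not: operates from an industrially zoned site) → Standard Authorization not required.
Art. V. provides lodging to guests; vehicles 11 ≤ 37; provides personal fitness instruction → Commercial Permit not required.
Art. VI. vehicles 11 < 21; is a franchise of a national chain → Commercial Certificate required.
Art. VII. sells firearms or ammunition; is a franchise of a national chain → Firearms Dealer Authorization required.
Art. VIII. occupies leased commercial space (not: is a home-based business); offers live music → Compliance Registration not required.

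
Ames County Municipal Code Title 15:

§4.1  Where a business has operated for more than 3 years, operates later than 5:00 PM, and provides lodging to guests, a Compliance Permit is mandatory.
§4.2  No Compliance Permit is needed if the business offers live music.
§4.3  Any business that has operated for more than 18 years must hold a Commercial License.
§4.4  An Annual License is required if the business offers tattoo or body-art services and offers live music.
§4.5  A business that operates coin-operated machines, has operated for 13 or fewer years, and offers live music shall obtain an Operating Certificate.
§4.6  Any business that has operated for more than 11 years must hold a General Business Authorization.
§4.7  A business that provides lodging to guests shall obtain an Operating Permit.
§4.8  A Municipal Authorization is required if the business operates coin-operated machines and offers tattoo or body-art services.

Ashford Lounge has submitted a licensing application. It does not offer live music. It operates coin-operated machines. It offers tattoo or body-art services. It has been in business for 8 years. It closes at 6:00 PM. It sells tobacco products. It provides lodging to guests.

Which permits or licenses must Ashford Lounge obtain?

Compliance Permit, Municipal Authorization, Operating Permit

§4.1 years in business 8 > 3; closes 6:00 PM, after 5:00 PM; provides lodging to guests → Compliance Permit required.
§4.2 does not offer live music → Compliance Permit exemption does not apply.
§4.3 years in business 8 ≤ 18 → Commercial License not required.
§4.4 offers tattoo or body-art services; does not offer live music → Annual License not required.
§4.5 operates coin-operated machines; years in business 8 ≤ 13; does not offer live music → Operating Certificate not required.
§4.6 years in business 8 ≤ 11 → General Business Authorization not required.
§4.7 provides lodging to guests → Operating Permit required.
§4.8 operates coin-operated machines; offers tattoo or body-art services → Municipal Authorization required.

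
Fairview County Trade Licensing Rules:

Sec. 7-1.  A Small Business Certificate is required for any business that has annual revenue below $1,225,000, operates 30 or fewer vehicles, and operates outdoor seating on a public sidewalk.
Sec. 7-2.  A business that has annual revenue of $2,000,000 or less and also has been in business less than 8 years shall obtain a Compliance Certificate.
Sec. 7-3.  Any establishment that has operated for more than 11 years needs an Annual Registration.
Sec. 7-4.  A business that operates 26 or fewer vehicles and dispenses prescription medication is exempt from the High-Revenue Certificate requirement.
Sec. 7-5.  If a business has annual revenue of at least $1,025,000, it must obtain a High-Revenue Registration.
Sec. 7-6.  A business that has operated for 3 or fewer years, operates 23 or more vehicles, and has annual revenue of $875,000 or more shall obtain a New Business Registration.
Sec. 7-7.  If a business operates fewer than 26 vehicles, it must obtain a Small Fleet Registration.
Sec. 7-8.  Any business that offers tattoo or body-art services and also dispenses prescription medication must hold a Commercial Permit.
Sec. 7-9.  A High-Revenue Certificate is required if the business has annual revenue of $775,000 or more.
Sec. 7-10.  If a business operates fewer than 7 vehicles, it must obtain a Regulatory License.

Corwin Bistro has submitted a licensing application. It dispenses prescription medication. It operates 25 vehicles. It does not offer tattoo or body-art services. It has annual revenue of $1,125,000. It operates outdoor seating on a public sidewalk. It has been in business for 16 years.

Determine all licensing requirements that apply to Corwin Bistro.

Annual Registration, High-Revenue Registration, Small Business Certificate, Small Fleet Registration

Sec. 7-1. revenue $1,125,000 < $1,225,000; vehicles 25 ≤ 30; operates outdoor seating on a public sidewalk → Small Business Certificate required.
Sec. 7-2. revenue $1,125,000 ≤ $2,000,000; years in business 16 ≥ 8 → Compliance Certificate not required.
Sec. 7-3. years in business 16 > 11 → Annual Registration required.
Sec. 7-4. vehicles 25 ≤ 26; dispenses prescription medication → exempt from High-Revenue Certificate.
Sec. 7-5. revenue $1,125,000 ≥ $1,025,000 → High-Revenue Registration required.
Sec. 7-6. years in business 16 > 3; vehicles 25 ≥ 23; revenue $1,125,000 ≥ $875,000 → New Business Registration not required.
Sec. 7-7. vehicles 25 < 26 → Small Fleet Registration required.
Sec. 7-8. does not offer tattoo or body-art services; dispenses prescription medication → Commercial Permit not required.
Sec. 7-9. revenue $1,125,000 ≥ $775,000 → High-Revenue Certificate required.
Sec. 7-10. vehicles 25 ≥ 7 → Regulatory License not required.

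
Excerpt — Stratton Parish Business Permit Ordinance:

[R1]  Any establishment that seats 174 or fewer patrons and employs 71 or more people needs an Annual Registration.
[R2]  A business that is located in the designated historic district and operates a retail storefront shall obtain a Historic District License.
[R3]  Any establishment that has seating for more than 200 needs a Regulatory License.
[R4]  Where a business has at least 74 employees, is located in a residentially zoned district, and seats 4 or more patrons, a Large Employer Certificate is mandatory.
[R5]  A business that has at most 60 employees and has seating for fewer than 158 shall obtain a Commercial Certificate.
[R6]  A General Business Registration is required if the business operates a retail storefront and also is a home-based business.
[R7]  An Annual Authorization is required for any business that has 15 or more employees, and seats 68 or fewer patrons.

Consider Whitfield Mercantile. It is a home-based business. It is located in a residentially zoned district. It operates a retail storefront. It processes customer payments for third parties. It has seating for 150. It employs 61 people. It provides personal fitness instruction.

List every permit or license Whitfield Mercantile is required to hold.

[R1] seating 150 ≤ 174; employees 61 < 71 → Annual Registration not required.
[R2] is located in a residentially zoned district (not: is located in the designated historic district); operates a retail storefront → Historic District License not required.
[R3] seating 150 ≤ 200 → Regulatory License not required.
[R4] employees 61 < 74; is located in a residentially zoned district; seating 150 ≥ 4 → Large Employer Certificate not required.
[R5] employees 61 > 60; seating 150 < 158 → Commercial Certificate not required.
[R6] operates a retail storefront; is a home-based business → General Business Registration required.
[R7] employees 61 ≥ 15; seating 150 > 68 → Annual Authorization not required.

General Business Registration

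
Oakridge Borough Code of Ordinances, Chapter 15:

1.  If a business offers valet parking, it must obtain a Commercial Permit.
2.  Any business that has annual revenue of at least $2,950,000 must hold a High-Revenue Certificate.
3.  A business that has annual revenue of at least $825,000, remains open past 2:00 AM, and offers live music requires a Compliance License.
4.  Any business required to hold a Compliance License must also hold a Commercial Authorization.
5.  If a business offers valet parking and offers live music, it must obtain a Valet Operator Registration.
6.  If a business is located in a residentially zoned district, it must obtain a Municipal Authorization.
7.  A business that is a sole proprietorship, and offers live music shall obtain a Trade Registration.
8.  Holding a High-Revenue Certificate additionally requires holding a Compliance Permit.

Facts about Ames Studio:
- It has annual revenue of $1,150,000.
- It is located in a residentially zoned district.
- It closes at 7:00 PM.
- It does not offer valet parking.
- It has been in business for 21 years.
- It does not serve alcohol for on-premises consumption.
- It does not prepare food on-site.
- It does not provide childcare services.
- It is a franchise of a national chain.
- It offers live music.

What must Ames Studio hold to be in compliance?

1. does not offer valet parking → Commercial Permit not required.
2. revenue $1,150,000 < $2,950,000 → High-Revenue Certificate not required.
3. revenue $1,150,000 ≥ $825,000; closes 7:00 PM, at/before 2:00 AM; offers live music → Compliance License not required.
4. Compliance License is not required → no effect.
5. does not offer valet parking; offers live music → Valet Operator Registration not required.
6. is located in a residentially zoned district → Municipal Authorization required.
7. is a franchise of a national chain (not: is a sole proprietorship); offers live music → Trade Registration not required.
8. High-Revenue Certificate is not required → no effect.

Municipal Authorization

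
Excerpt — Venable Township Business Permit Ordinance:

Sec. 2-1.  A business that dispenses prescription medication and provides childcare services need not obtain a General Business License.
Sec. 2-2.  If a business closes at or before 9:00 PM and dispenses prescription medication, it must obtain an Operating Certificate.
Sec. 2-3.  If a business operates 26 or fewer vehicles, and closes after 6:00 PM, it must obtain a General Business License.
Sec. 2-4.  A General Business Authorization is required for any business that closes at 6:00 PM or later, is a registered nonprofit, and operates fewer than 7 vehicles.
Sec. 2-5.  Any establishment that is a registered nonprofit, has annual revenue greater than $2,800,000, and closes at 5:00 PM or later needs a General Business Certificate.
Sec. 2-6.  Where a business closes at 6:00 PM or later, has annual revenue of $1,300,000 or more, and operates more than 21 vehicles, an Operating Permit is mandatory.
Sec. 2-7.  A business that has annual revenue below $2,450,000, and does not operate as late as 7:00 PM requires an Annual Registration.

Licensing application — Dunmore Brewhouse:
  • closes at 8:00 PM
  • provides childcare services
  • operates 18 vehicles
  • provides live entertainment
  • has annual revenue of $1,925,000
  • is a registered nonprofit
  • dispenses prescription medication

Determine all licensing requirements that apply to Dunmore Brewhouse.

Sec. 2-1. dispenses prescription medication; provides childcare services → exempt from General Business License.
Sec. 2-2. closes 8:00 PM, at/before 9:00 PM; dispenses prescription medication → Operating Certificate required.
Sec. 2-3. vehicles 18 ≤ 26; closes 8:00 PM, after 6:00 PM → General Business License required.
Sec. 2-4. closes 8:00 PM, after 6:00 PM; is a registered nonprofit; vehicles 18 ≥ 7 → General Business Authorization not required.
Sec. 2-5. is a registered nonprofit; revenue $1,925,000 ≤ $2,800,000; closes 8:00 PM, after 5:00 PM → General Business Certificate not required.
Sec. 2-6. closes 8:00 PM, after 6:00 PM; revenue $1,925,000 ≥ $1,300,000; vehicles 18 ≤ 21 → Operating Permit not required.
Sec. 2-7. revenue $1,925,000 < $2,450,000; closes 8:00 PM, after 7:00 PM → Annual Registration not required.

Operating Certificate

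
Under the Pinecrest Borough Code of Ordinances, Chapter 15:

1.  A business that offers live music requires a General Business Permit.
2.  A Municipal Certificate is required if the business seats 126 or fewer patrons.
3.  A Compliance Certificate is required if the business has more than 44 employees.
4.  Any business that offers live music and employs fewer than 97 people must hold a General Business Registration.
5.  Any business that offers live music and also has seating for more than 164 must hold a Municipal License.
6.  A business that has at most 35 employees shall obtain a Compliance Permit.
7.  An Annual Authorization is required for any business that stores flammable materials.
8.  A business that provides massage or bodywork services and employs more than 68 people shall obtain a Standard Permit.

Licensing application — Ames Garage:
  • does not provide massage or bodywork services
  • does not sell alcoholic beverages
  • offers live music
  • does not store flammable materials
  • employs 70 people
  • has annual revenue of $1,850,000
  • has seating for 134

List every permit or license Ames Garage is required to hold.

1. offers live music → General Business Permit required.
2. seating 134 > 126 → Municipal Certificate not required.
3. employees 70 > 44 → Compliance Certificate required.
4. offers live music; employees 70 < 97 → General Business Registration required.
5. offers live music; seating 134 ≤ 164 → Municipal License not required.
6. employees 70 > 35 → Compliance Permit not required.
7. does not store flammable materials → Annual Authorization not required.
8. does not provide massage or bodywork services; employees 70 > 68 → Standard Permit not required.

Compliance Certificate, General Business Permit, General Business Registration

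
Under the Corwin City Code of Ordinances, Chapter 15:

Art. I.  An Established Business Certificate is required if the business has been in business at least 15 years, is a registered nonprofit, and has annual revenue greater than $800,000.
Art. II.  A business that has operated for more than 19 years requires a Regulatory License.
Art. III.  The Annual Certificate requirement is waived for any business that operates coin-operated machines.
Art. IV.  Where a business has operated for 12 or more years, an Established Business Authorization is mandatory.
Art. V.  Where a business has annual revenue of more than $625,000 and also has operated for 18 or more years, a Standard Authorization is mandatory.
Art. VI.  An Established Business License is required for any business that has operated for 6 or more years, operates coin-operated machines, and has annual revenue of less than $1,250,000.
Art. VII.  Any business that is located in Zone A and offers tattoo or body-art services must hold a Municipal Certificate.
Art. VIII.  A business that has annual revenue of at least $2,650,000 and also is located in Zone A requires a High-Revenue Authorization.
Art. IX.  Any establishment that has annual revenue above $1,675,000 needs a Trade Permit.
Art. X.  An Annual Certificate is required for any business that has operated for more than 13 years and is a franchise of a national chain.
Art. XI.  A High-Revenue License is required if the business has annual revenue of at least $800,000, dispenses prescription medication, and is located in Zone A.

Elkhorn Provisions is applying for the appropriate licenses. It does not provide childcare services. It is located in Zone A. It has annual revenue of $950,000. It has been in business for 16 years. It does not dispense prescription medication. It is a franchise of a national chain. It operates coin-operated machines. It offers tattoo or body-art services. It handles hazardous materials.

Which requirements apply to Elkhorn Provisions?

Established Business Authorization, Established Business License, Municipal Certificate

Art. I. years in business 16 ≥ 15; is a franchise of a national chain (not: is a registered nonprofit); revenue $950,000 > $800,000 → Established Business Certificate not required.
Art. II. years in business 16 ≤ 19 → Regulatory License not required.
Art. III. operates coin-operated machines → exempt from Annual Certificate.
Art. IV. years in business 16 ≥ 12 → Established Business Authorization required.
Art. V. revenue $950,000 > $625,000; years in business 16 < 18 → Standard Authorization not required.
Art. VI. years in business 16 ≥ 6; operates coin-operated machines; revenue $950,000 < $1,250,000 → Established Business License required.
Art. VII. is located in Zone A; offers tattoo or body-art services → Municipal Certificate required.
Art. VIII. revenue $950,000 < $2,650,000; is located in Zone A → High-Revenue Authorization not required.
Art. IX. revenue $950,000 ≤ $1,675,000 → Trade Permit not required.
Art. X. years in business 16 > 13; is a franchise of a national chain → Annual Certificate required.
Art. XI. revenue $950,000 ≥ $800,000; does not dispense prescription medication; is located in Zone A → High-Revenue License not required.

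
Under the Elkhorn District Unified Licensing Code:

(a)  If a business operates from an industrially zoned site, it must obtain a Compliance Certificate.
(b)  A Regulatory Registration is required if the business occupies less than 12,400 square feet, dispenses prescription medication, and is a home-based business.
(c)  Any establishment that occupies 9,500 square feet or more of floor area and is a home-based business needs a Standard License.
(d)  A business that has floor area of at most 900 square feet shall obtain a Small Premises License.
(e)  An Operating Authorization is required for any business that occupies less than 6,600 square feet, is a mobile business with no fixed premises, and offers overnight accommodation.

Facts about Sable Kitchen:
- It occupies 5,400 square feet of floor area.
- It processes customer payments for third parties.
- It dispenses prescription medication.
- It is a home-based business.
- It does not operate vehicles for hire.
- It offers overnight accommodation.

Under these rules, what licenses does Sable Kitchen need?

Regulatory Registration

(a) is a home-based business (not: operates from an industrially zoned site) → Compliance Certificate not required.
(b) floor area 5,400 square feet < 12,400 square feet; dispenses prescription medication; is a home-based business → Regulatory Registration required.
(c) floor area 5,400 square feet < 9,500 square feet; is a home-based business → Standard License not required.
(d) floor area 5,400 square feet > 900 square feet → Small Premises License not required.
(e) floor area 5,400 square feet < 6,600 square feet; is a home-based business (not: is a mobile business with no fixed premises); offers overnight accommodation → Operating Authorization not required.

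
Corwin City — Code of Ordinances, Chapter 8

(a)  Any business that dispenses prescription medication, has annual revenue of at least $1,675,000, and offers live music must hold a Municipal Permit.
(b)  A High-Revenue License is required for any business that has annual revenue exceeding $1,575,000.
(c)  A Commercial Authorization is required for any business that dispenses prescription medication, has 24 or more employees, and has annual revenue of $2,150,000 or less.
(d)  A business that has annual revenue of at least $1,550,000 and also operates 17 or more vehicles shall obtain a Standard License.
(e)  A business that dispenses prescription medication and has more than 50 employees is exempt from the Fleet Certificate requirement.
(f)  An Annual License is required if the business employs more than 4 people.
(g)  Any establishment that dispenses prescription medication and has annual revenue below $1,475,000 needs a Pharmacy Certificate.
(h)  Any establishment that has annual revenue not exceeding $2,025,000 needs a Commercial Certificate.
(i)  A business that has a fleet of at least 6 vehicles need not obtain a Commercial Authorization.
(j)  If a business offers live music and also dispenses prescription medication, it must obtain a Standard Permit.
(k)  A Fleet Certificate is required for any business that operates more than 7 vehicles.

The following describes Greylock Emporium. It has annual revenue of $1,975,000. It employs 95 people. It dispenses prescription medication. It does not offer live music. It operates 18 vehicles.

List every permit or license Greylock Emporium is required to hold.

(a) dispenses prescription medication; revenue $1,975,000 ≥ $1,675,000; does not offer live music → Municipal Permit not required.
(b) revenue $1,975,000 > $1,575,000 → High-Revenue License required.
(c) dispenses prescription medication; employees 95 ≥ 24; revenue $1,975,000 ≤ $2,150,000 → Commercial Authorization required.
(d) revenue $1,975,000 ≥ $1,550,000; vehicles 18 ≥ 17 → Standard License required.
(e) dispenses prescription medication; employees 95 > 50 → exempt from Fleet Certificate.
(f) employees 95 > 4 → Annual License required.
(g) dispenses prescription medication; revenue $1,975,000 ≥ $1,475,000 → Pharmacy Certificate not required.
(h) revenue $1,975,000 ≤ $2,025,000 → Commercial Certificate required.
(i) vehicles 18 ≥ 6 → exempt from Commercial Authorization.
(j) does not offer live music; dispenses prescription medication → Standard Permit not required.
(k) vehicles 18 > 7 → Fleet Certificate required.

Annual License, Commercial Certificate, High-Revenue License, Standard License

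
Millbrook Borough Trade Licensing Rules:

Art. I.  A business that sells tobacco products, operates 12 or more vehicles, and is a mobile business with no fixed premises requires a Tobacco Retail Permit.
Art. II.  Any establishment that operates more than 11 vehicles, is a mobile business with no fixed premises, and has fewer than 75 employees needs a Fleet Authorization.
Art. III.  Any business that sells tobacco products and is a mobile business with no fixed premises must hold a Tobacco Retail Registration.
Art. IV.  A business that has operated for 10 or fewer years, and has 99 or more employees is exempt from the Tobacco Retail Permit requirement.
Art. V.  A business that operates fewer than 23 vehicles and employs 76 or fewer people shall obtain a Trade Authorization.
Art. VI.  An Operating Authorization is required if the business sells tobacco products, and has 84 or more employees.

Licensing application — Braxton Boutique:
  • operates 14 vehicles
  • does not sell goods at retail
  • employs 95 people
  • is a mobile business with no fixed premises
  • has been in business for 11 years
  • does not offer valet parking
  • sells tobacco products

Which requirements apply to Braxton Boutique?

Art. I. sells tobacco products; vehicles 14 ≥ 12; is a mobile business with no fixed premises → Tobacco Retail Permit required.
Art. II. vehicles 14 > 11; is a mobile business with no fixed premises; employees 95 ≥ 75 → Fleet Authorization not required.
Art. III. sells tobacco products; is a mobile business with no fixed premises → Tobacco Retail Registration required.
Art. IV. years in business 11 > 10; employees 95 < 99 → Tobacco Retail Permit exemption does not apply.
Art. V. vehicles 14 < 23; employees 95 > 76 → Trade Authorization not required.
Art. VI. sells tobacco products; employees 95 ≥ 84 → Operating Authorization required.

Operating Authorization, Tobacco Retail Permit, Tobacco Retail Registration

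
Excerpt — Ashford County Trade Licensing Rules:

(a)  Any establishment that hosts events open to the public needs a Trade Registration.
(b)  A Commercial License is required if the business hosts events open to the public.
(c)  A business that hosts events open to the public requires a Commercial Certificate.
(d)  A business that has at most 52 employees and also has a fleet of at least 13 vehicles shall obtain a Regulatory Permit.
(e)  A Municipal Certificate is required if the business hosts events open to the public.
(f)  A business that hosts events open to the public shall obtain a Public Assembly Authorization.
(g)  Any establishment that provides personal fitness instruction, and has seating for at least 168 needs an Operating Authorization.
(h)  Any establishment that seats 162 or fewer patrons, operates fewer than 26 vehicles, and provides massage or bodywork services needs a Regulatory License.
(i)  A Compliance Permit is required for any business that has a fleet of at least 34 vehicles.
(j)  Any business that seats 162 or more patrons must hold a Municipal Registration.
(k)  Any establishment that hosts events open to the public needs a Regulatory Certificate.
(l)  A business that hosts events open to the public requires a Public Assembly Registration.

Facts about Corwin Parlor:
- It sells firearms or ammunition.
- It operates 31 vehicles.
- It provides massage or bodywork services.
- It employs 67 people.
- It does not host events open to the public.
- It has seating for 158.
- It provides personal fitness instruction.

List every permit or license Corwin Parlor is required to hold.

(a) does not host events open to the public → Trade Registration not required.
(b) does not host events open to the public → Commercial License not required.
(c) does not host events open to the public → Commercial Certificate not required.
(d) employees 67 > 52; vehicles 31 ≥ 13 → Regulatory Permit not required.
(e) does not host events open to the public → Municipal Certificate not required.
(f) does not host events open to the public → Public Assembly Authorization not required.
(g) provides personal fitness instruction; seating 158 < 168 → Operating Authorization not required.
(h) seating 158 ≤ 162; vehicles 31 ≥ 26; provides massage or bodywork services → Regulatory License not required.
(i) vehicles 31 < 34 → Compliance Permit not required.
(j) seating 158 < 162 → Municipal Registration not required.
(k) does not host events open to the public → Regulatory Certificate not required.
(l) does not host events open to the public → Public Assembly Registration not required.

None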